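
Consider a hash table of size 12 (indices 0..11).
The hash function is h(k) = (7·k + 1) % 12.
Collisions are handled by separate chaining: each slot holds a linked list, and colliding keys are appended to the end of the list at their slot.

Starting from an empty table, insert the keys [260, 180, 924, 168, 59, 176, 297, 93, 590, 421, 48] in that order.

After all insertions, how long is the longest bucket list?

Insert 260: h=9, bucket 9 empty -> new chain.
Insert 180: h=1, bucket 1 empty -> new chain.
Insert 924: h=1, bucket 1 nonempty -> append to chain.
Insert 168: h=1, bucket 1 nonempty -> append to chain.
Insert 59: h=6, bucket 6 empty -> new chain.
Insert 176: h=9, bucket 9 nonempty -> append to chain.
Insert 297: h=4, bucket 4 empty -> new chain.
Insert 93: h=4, bucket 4 nonempty -> append to chain.
Insert 590: h=3, bucket 3 empty -> new chain.
Insert 421: h=8, bucket 8 empty -> new chain.
Insert 48: h=1, bucket 1 nonempty -> append to chain.
Final buckets:
0: .
1: 180 -> 924 -> 168 -> 48
2: .
3: 590
4: 297 -> 93
5: .
6: 59
7: .
8: 421
9: 260 -> 176
10: .
11: .

4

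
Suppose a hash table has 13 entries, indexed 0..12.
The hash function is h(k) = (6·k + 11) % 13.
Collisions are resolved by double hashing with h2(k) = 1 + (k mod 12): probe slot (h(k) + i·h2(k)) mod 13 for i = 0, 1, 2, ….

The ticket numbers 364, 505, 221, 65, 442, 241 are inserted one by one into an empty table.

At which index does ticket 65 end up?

364 hashes to 11; slot 11 is free => place at 11.
505 hashes to 12; slot 12 is free => place at 12.
221 hashes to 11, h2=6; 11 taken => place at 4.
65 hashes to 11, h2=6; 11,4 taken => place at 10.
442 hashes to 11, h2=11; 11 taken => place at 9.
241 hashes to 1; slot 1 is free => place at 1.
Table: [., 241, ., ., 221, ., ., ., ., 442, 65, 364, 505]

10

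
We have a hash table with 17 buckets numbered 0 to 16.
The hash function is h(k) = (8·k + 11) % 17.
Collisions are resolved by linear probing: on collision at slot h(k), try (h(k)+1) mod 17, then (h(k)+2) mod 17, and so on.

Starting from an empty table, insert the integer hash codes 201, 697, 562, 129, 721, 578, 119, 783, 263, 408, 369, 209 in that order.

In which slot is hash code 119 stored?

201 hashes to 4; slot 4 is free => place at 4.
697 hashes to 11; slot 11 is free => place at 11.
562 hashes to 2; slot 2 is free => place at 2.
129 hashes to 6; slot 6 is free => place at 6.
721 hashes to 16; slot 16 is free => place at 16.
578 hashes to 11; 11 taken => place at 12.
119 hashes to 11; 11,12 taken => place at 13.
783 hashes to 2; 2 taken => place at 3.
263 hashes to 7; slot 7 is free => place at 7.
408 hashes to 11; 11,12,13 taken => place at 14.
369 hashes to 5; slot 5 is free => place at 5.
209 hashes to 0; slot 0 is free => place at 0.
Table: [209, _, 562, 783, 201, 369, 129, 263, _, _, _, 697, 578, 119, 408, _, 721]

13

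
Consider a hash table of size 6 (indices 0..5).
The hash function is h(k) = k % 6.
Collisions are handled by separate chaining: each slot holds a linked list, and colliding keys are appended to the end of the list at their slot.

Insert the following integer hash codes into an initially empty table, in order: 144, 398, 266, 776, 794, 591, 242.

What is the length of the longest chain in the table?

144 -> bucket 0
398 -> bucket 2
266 -> bucket 2 (collision)
776 -> bucket 2 (collision)
794 -> bucket 2 (collision)
591 -> bucket 3
242 -> bucket 2 (collision)
Final buckets:
0: 144
1: -
2: 398 -> 266 -> 776 -> 794 -> 242
3: 591
4: -
5: -

5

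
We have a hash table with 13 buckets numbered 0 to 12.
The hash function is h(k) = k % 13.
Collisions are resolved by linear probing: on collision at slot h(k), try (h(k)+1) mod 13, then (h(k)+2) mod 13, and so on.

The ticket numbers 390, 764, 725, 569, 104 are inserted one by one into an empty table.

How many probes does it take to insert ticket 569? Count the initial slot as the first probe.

3

390 hashes to 0; slot 0 is free => place at 0.
764 hashes to 10; slot 10 is free => place at 10.
725 hashes to 10; 10 taken => place at 11.
569 hashes to 10; 10,11 taken => place at 12.
104 hashes to 0; 0 taken => place at 1.
Table: [390, 104, _, _, _, _, _, _, _, _, 764, 725, 569]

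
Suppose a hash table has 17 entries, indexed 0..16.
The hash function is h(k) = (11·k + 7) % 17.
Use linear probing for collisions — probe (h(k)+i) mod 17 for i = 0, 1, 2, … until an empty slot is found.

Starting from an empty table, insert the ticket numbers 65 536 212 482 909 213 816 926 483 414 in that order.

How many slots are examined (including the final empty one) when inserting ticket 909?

2

65: h=8 → slot 8
536: h=4 → slot 4
212: h=10 → slot 10
482: h=5 → slot 5
909: h=10, probe 10,11 → slot 11
213: h=4, probe 4,5,6 → slot 6
816: h=7 → slot 7
926: h=10, probe 10,11,12 → slot 12
483: h=16 → slot 16
414: h=5, probe 5,6,7,8,9 → slot 9
Table: [_, _, _, _, 536, 482, 213, 816, 65, 414, 212, 909, 926, _, _, _, 483]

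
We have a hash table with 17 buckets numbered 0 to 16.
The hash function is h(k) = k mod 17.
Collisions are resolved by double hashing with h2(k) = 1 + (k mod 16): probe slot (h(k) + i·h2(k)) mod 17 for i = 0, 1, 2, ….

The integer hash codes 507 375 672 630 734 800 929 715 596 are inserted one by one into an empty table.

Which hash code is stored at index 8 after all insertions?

630

507 hashes to 14; slot 14 is free => place at 14.
375 hashes to 1; slot 1 is free => place at 1.
672 hashes to 9; slot 9 is free => place at 9.
630 hashes to 1, h2=7; 1 taken => place at 8.
734 hashes to 3; slot 3 is free => place at 3.
800 hashes to 1, h2=1; 1 taken => place at 2.
929 hashes to 11; slot 11 is free => place at 11.
715 hashes to 1, h2=12; 1 taken => place at 13.
596 hashes to 1, h2=5; 1 taken => place at 6.
Table: [_, 375, 800, 734, _, _, 596, _, 630, 672, _, 929, _, 715, 507, _, _]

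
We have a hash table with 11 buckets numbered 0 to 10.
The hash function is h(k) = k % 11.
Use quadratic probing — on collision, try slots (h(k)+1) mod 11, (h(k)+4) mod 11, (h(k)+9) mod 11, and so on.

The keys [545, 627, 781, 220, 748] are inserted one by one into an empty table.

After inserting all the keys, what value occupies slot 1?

781

545: h=6 -> slot 6
627: h=0 -> slot 0
781: h=0, probe 0,1 -> slot 1
220: h=0, probe 0,1,4 -> slot 4
748: h=0, probe 0,1,4,9 -> slot 9
Table: [627, 781, _, _, 220, _, 545, _, _, 748, _]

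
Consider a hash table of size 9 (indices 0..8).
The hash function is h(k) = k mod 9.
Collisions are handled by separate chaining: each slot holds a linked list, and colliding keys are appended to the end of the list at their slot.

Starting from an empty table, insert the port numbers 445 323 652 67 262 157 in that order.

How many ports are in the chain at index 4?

Insert 445: h=4, bucket 4 empty -> new chain.
Insert 323: h=8, bucket 8 empty -> new chain.
Insert 652: h=4, bucket 4 nonempty -> append to chain.
Insert 67: h=4, bucket 4 nonempty -> append to chain.
Insert 262: h=1, bucket 1 empty -> new chain.
Insert 157: h=4, bucket 4 nonempty -> append to chain.
Final buckets:
0: ∅
1: 262
2: ∅
3: ∅
4: 445 -> 652 -> 67 -> 157
5: ∅
6: ∅
7: ∅
8: 323

4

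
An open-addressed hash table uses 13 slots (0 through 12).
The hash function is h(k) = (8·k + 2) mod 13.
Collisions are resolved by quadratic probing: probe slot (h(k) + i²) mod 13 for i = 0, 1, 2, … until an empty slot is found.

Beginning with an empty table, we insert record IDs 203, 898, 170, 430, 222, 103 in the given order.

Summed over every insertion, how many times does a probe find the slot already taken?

203: h=1 => slot 1
898: h=10 => slot 10
170: h=10, probe 10,11 => slot 11
430: h=10, probe 10,11,1,6 => slot 6
222: h=10, probe 10,11,1,6,0 => slot 0
103: h=7 => slot 7
Table: [222, 203, _, _, _, _, 430, 103, _, _, 898, 170, _]

8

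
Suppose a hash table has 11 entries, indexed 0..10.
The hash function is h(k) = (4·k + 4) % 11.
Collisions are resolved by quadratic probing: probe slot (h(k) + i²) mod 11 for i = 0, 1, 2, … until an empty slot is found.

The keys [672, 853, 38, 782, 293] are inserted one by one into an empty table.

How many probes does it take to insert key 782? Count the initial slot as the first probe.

2

672: h=8 => slot 8
853: h=6 => slot 6
38: h=2 => slot 2
782: h=8, probe 8,9 => slot 9
293: h=10 => slot 10
Table: [-, -, 38, -, -, -, 853, -, 672, 782, 293]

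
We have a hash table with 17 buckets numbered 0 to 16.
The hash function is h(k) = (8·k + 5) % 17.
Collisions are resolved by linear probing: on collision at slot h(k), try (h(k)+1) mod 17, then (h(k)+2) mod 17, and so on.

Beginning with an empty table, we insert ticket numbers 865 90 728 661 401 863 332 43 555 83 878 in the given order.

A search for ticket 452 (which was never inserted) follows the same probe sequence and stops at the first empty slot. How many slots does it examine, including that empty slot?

2

865 hashes to 6; slot 6 is free -> place at 6.
90 hashes to 11; slot 11 is free -> place at 11.
728 hashes to 15; slot 15 is free -> place at 15.
661 hashes to 6; 6 taken -> place at 7.
401 hashes to 0; slot 0 is free -> place at 0.
863 hashes to 7; 7 taken -> place at 8.
332 hashes to 9; slot 9 is free -> place at 9.
43 hashes to 9; 9 taken -> place at 10.
555 hashes to 8; 8,9,10,11 taken -> place at 12.
83 hashes to 6; 6,7,8,9,10,11,12 taken -> place at 13.
878 hashes to 8; 8,9,10,11,12,13 taken -> place at 14.
Table: [401, —, —, —, —, —, 865, 661, 863, 332, 43, 90, 555, 83, 878, 728, —]
Lookup 452: h=0, probe 0,1 → slot 1 empty, not found.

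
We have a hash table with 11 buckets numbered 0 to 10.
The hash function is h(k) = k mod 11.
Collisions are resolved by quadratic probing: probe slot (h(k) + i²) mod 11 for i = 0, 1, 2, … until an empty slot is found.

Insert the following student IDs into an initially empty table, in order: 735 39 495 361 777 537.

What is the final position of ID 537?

2

735: h=9 => slot 9
39: h=6 => slot 6
495: h=0 => slot 0
361: h=9, probe 9,10 => slot 10
777: h=7 => slot 7
537: h=9, probe 9,10,2 => slot 2
Table: [495, _, 537, _, _, _, 39, 777, _, 735, 361]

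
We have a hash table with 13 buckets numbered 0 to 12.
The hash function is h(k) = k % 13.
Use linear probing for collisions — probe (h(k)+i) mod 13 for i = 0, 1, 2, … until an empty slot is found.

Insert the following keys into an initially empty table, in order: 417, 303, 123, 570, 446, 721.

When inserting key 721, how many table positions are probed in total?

417: h=1 -> slot 1
303: h=4 -> slot 4
123: h=6 -> slot 6
570: h=11 -> slot 11
446: h=4, probe 4,5 -> slot 5
721: h=6, probe 6,7 -> slot 7
Table: [∅, 417, ∅, ∅, 303, 446, 123, 721, ∅, ∅, ∅, 570, ∅]

2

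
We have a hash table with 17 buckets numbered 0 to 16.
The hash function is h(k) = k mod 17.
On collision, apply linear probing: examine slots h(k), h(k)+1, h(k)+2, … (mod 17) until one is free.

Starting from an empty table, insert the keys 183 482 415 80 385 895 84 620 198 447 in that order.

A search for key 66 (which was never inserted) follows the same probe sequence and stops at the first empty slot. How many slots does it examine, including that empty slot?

3

183 hashes to 13; slot 13 is free → place at 13.
482 hashes to 6; slot 6 is free → place at 6.
415 hashes to 7; slot 7 is free → place at 7.
80 hashes to 12; slot 12 is free → place at 12.
385 hashes to 11; slot 11 is free → place at 11.
895 hashes to 11; 11,12,13 taken → place at 14.
84 hashes to 16; slot 16 is free → place at 16.
620 hashes to 8; slot 8 is free → place at 8.
198 hashes to 11; 11,12,13,14 taken → place at 15.
447 hashes to 5; slot 5 is free → place at 5.
Table: [-, -, -, -, -, 447, 482, 415, 620, -, -, 385, 80, 183, 895, 198, 84]
Lookup 66: h=15, probe 15,16,0 → slot 0 empty, not found.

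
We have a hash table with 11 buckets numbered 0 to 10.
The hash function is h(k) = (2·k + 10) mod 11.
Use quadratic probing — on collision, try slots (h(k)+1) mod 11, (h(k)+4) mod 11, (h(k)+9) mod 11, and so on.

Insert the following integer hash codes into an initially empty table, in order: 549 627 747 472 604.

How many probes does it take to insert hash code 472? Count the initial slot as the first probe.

3

549: h=8 → slot 8
627: h=10 → slot 10
747: h=8, probe 8,9 → slot 9
472: h=8, probe 8,9,1 → slot 1
604: h=8, probe 8,9,1,6 → slot 6
Table: [-, 472, -, -, -, -, 604, -, 549, 747, 627]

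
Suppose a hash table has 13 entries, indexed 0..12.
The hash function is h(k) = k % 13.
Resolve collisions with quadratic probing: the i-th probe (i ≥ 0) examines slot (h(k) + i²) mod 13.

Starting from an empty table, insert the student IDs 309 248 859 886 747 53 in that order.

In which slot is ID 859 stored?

2

Insert 309: h=10, slot 10 empty → index 10.
Insert 248: h=1, slot 1 empty → index 1.
Insert 859: h=1, slot 1 occupied → index 2.
Insert 886: h=2, slot 2 occupied → index 3.
Insert 747: h=6, slot 6 empty → index 6.
Insert 53: h=1, slots 1,2 occupied → index 5.
Table: [_, 248, 859, 886, _, 53, 747, _, _, _, 309, _, _]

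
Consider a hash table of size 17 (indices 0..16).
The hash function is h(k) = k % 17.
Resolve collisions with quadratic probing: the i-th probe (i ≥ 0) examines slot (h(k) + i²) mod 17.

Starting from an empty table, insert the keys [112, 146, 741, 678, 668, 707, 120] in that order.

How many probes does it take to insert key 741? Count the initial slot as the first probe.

3

Insert 112: h=10, slot 10 empty → index 10.
Insert 146: h=10, slot 10 occupied → index 11.
Insert 741: h=10, slots 10,11 occupied → index 14.
Insert 678: h=15, slot 15 empty → index 15.
Insert 668: h=5, slot 5 empty → index 5.
Insert 707: h=10, slots 10,11,14 occupied → index 2.
Insert 120: h=1, slot 1 empty → index 1.
Table: [., 120, 707, ., ., 668, ., ., ., ., 112, 146, ., ., 741, 678, .]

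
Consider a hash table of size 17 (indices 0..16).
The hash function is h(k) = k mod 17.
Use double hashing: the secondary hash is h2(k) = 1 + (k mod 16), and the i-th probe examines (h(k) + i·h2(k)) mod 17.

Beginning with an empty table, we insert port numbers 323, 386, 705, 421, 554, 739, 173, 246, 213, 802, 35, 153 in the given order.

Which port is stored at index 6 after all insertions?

Insert 323: h=0, slot 0 empty => index 0.
Insert 386: h=12, slot 12 empty => index 12.
Insert 705: h=8, slot 8 empty => index 8.
Insert 421: h=13, slot 13 empty => index 13.
Insert 554: h=10, slot 10 empty => index 10.
Insert 739: h=8, h2=4, slots 8,12 occupied => index 16.
Insert 173: h=3, slot 3 empty => index 3.
Insert 246: h=8, h2=7, slot 8 occupied => index 15.
Insert 213: h=9, slot 9 empty => index 9.
Insert 802: h=3, h2=3, slot 3 occupied => index 6.
Insert 35: h=1, slot 1 empty => index 1.
Insert 153: h=0, h2=10, slots 0,10,3,13,6,16,9 occupied => index 2.
Table: [323, 35, 153, 173, ∅, ∅, 802, ∅, 705, 213, 554, ∅, 386, 421, ∅, 246, 739]

802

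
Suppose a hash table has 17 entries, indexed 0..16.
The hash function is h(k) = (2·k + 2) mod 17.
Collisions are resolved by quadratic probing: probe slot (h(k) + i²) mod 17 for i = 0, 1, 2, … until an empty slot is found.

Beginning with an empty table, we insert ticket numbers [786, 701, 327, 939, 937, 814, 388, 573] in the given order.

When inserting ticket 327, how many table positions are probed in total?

786 hashes to 10; slot 10 is free -> place at 10.
701 hashes to 10; 10 taken -> place at 11.
327 hashes to 10; 10,11 taken -> place at 14.
939 hashes to 10; 10,11,14 taken -> place at 2.
937 hashes to 6; slot 6 is free -> place at 6.
814 hashes to 15; slot 15 is free -> place at 15.
388 hashes to 13; slot 13 is free -> place at 13.
573 hashes to 9; slot 9 is free -> place at 9.
Table: [-, -, 939, -, -, -, 937, -, -, 573, 786, 701, -, 388, 327, 814, -]

3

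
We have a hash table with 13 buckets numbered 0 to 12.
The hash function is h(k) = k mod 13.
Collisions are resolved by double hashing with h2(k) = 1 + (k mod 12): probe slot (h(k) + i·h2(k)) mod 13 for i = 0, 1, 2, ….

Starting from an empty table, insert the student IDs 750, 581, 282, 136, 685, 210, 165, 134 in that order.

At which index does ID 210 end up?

10

750: h=9 → slot 9
581: h=9, h2=6, probe 9,2 → slot 2
282: h=9, h2=7, probe 9,3 → slot 3
136: h=6 → slot 6
685: h=9, h2=2, probe 9,11 → slot 11
210: h=2, h2=7, probe 2,9,3,10 → slot 10
165: h=9, h2=10, probe 9,6,3,0 → slot 0
134: h=4 → slot 4
Table: [165, —, 581, 282, 134, —, 136, —, —, 750, 210, 685, —]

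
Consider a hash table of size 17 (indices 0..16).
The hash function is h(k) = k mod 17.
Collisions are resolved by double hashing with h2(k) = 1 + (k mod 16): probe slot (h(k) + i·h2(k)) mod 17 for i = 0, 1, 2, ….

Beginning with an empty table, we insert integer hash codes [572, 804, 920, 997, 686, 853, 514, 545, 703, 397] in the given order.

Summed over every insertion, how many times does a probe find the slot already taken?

11

Insert 572: h=11, slot 11 empty → index 11.
Insert 804: h=5, slot 5 empty → index 5.
Insert 920: h=2, slot 2 empty → index 2.
Insert 997: h=11, h2=6, slot 11 occupied → index 0.
Insert 686: h=6, slot 6 empty → index 6.
Insert 853: h=3, slot 3 empty → index 3.
Insert 514: h=4, slot 4 empty → index 4.
Insert 545: h=1, slot 1 empty → index 1.
Insert 703: h=6, h2=16, slots 6,5,4,3,2,1,0 occupied → index 16.
Insert 397: h=6, h2=14, slots 6,3,0 occupied → index 14.
Table: [997, 545, 920, 853, 514, 804, 686, _, _, _, _, 572, _, _, 397, _, 703]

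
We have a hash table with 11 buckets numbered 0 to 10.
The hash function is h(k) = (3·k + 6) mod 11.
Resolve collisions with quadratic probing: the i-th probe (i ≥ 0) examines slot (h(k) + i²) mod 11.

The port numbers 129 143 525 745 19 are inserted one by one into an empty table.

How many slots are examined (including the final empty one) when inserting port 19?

129: h=8 -> slot 8
143: h=6 -> slot 6
525: h=8, probe 8,9 -> slot 9
745: h=8, probe 8,9,1 -> slot 1
19: h=8, probe 8,9,1,6,2 -> slot 2
Table: [-, 745, 19, -, -, -, 143, -, 129, 525, -]

5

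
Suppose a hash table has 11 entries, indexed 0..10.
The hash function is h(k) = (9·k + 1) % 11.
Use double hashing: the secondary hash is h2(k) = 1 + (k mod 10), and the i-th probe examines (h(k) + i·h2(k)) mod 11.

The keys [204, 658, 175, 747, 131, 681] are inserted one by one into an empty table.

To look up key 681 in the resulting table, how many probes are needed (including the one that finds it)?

204: h=0 → slot 0
658: h=5 → slot 5
175: h=3 → slot 3
747: h=3, h2=8, probe 3,0,8 → slot 8
131: h=3, h2=2, probe 3,5,7 → slot 7
681: h=3, h2=2, probe 3,5,7,9 → slot 9
Table: [204, -, -, 175, -, 658, -, 131, 747, 681, -]
Lookup 681: h=3, h2=2, probe 3,5,7,9 → found at 9.

4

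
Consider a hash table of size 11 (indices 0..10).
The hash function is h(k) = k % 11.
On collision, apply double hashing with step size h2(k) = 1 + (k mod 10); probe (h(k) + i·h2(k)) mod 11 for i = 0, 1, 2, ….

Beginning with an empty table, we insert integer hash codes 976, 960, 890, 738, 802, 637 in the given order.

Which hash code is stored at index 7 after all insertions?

976: h=8 -> slot 8
960: h=3 -> slot 3
890: h=10 -> slot 10
738: h=1 -> slot 1
802: h=10, h2=3, probe 10,2 -> slot 2
637: h=10, h2=8, probe 10,7 -> slot 7
Table: [—, 738, 802, 960, —, —, —, 637, 976, —, 890]

637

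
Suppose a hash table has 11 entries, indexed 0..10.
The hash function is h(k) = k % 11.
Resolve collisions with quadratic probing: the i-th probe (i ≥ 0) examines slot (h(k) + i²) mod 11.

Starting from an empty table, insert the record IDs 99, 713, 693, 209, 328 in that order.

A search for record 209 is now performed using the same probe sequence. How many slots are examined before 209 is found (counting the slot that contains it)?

99 hashes to 0; slot 0 is free => place at 0.
713 hashes to 9; slot 9 is free => place at 9.
693 hashes to 0; 0 taken => place at 1.
209 hashes to 0; 0,1 taken => place at 4.
328 hashes to 9; 9 taken => place at 10.
Table: [99, 693, -, -, 209, -, -, -, -, 713, 328]
Lookup 209: h=0, probe 0,1,4 → found at 4.

3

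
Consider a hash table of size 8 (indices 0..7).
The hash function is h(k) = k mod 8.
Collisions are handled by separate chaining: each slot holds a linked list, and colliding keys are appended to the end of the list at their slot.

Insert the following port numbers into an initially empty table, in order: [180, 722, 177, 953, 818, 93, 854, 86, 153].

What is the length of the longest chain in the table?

3

Insert 180: h=4, bucket 4 empty -> new chain.
Insert 722: h=2, bucket 2 empty -> new chain.
Insert 177: h=1, bucket 1 empty -> new chain.
Insert 953: h=1, bucket 1 nonempty -> append to chain.
Insert 818: h=2, bucket 2 nonempty -> append to chain.
Insert 93: h=5, bucket 5 empty -> new chain.
Insert 854: h=6, bucket 6 empty -> new chain.
Insert 86: h=6, bucket 6 nonempty -> append to chain.
Insert 153: h=1, bucket 1 nonempty -> append to chain.
Final buckets:
0: -
1: 177 -> 953 -> 153
2: 722 -> 818
3: -
4: 180
5: 93
6: 854 -> 86
7: -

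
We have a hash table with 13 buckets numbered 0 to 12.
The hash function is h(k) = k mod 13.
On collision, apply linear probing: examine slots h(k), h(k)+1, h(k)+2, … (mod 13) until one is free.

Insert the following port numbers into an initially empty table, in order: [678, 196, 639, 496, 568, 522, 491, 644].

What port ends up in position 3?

639

Insert 678: h=2, slot 2 empty => index 2.
Insert 196: h=1, slot 1 empty => index 1.
Insert 639: h=2, slot 2 occupied => index 3.
Insert 496: h=2, slots 2,3 occupied => index 4.
Insert 568: h=9, slot 9 empty => index 9.
Insert 522: h=2, slots 2,3,4 occupied => index 5.
Insert 491: h=10, slot 10 empty => index 10.
Insert 644: h=7, slot 7 empty => index 7.
Table: [., 196, 678, 639, 496, 522, ., 644, ., 568, 491, ., .]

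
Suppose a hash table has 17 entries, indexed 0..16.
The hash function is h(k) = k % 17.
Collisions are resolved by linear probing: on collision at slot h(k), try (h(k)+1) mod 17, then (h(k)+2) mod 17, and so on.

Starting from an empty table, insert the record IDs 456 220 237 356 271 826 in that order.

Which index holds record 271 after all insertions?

456 hashes to 14; slot 14 is free => place at 14.
220 hashes to 16; slot 16 is free => place at 16.
237 hashes to 16; 16 taken => place at 0.
356 hashes to 16; 16,0 taken => place at 1.
271 hashes to 16; 16,0,1 taken => place at 2.
826 hashes to 10; slot 10 is free => place at 10.
Table: [237, 356, 271, —, —, —, —, —, —, —, 826, —, —, —, 456, —, 220]

2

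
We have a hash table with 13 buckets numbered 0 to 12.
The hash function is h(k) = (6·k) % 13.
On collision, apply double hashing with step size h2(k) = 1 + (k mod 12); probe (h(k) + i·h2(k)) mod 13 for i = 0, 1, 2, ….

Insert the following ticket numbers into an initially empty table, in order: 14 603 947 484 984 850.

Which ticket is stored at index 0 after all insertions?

Insert 14: h=6, slot 6 empty → index 6.
Insert 603: h=4, slot 4 empty → index 4.
Insert 947: h=1, slot 1 empty → index 1.
Insert 484: h=5, slot 5 empty → index 5.
Insert 984: h=2, slot 2 empty → index 2.
Insert 850: h=4, h2=11, slots 4,2 occupied → index 0.
Table: [850, 947, 984, ., 603, 484, 14, ., ., ., ., ., .]

850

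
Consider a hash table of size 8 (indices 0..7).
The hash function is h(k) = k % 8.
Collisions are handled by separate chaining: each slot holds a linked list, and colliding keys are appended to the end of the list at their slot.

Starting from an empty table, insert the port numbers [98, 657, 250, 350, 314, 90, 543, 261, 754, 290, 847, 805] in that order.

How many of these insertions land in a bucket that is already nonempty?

98 → bucket 2
657 → bucket 1
250 → bucket 2 (collision)
350 → bucket 6
314 → bucket 2 (collision)
90 → bucket 2 (collision)
543 → bucket 7
261 → bucket 5
754 → bucket 2 (collision)
290 → bucket 2 (collision)
847 → bucket 7 (collision)
805 → bucket 5 (collision)
Final buckets:
0: .
1: 657
2: 98 -> 250 -> 314 -> 90 -> 754 -> 290
3: .
4: .
5: 261 -> 805
6: 350
7: 543 -> 847

7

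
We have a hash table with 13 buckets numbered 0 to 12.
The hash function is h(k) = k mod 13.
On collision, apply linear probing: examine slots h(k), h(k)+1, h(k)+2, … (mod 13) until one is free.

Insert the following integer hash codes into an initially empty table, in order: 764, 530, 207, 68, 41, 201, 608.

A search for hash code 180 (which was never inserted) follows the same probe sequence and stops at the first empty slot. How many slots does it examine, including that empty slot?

764: h=10 → slot 10
530: h=10, probe 10,11 → slot 11
207: h=12 → slot 12
68: h=3 → slot 3
41: h=2 → slot 2
201: h=6 → slot 6
608: h=10, probe 10,11,12,0 → slot 0
Table: [608, -, 41, 68, -, -, 201, -, -, -, 764, 530, 207]
Lookup 180: h=11, probe 11,12,0,1 → slot 1 empty, not found.

4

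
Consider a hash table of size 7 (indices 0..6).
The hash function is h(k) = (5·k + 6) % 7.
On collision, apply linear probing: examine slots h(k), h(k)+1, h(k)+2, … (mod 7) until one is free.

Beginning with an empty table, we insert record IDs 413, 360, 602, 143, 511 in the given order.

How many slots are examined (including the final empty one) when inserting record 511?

5

413: h=6 → slot 6
360: h=0 → slot 0
602: h=6, probe 6,0,1 → slot 1
143: h=0, probe 0,1,2 → slot 2
511: h=6, probe 6,0,1,2,3 → slot 3
Table: [360, 602, 143, 511, -, -, 413]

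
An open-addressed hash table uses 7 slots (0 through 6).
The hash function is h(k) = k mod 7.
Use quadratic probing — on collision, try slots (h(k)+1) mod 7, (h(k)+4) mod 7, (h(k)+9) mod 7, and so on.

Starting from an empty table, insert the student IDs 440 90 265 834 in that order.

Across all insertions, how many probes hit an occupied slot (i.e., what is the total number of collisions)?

440 hashes to 6; slot 6 is free → place at 6.
90 hashes to 6; 6 taken → place at 0.
265 hashes to 6; 6,0 taken → place at 3.
834 hashes to 1; slot 1 is free → place at 1.
Table: [90, 834, -, 265, -, -, 440]

3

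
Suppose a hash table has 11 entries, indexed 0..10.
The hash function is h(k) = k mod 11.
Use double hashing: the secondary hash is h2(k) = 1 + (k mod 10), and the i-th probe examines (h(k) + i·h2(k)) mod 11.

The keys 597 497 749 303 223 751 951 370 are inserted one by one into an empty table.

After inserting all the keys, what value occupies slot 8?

597: h=3 → slot 3
497: h=2 → slot 2
749: h=1 → slot 1
303: h=6 → slot 6
223: h=3, h2=4, probe 3,7 → slot 7
751: h=3, h2=2, probe 3,5 → slot 5
951: h=5, h2=2, probe 5,7,9 → slot 9
370: h=7, h2=1, probe 7,8 → slot 8
Table: [∅, 749, 497, 597, ∅, 751, 303, 223, 370, 951, ∅]

370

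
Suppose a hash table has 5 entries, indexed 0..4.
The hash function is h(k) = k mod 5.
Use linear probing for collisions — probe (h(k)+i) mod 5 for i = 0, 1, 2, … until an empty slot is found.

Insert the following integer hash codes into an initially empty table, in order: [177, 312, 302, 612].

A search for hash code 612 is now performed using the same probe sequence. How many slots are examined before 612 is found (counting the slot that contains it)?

177: h=2 → slot 2
312: h=2, probe 2,3 → slot 3
302: h=2, probe 2,3,4 → slot 4
612: h=2, probe 2,3,4,0 → slot 0
Table: [612, -, 177, 312, 302]
Lookup 612: h=2, probe 2,3,4,0 → found at 0.

4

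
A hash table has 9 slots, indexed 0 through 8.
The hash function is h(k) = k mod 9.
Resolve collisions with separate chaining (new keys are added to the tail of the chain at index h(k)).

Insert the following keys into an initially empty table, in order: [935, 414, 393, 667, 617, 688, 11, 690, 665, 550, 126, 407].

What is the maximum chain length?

2

Insert 935: h=8, bucket 8 empty -> new chain.
Insert 414: h=0, bucket 0 empty -> new chain.
Insert 393: h=6, bucket 6 empty -> new chain.
Insert 667: h=1, bucket 1 empty -> new chain.
Insert 617: h=5, bucket 5 empty -> new chain.
Insert 688: h=4, bucket 4 empty -> new chain.
Insert 11: h=2, bucket 2 empty -> new chain.
Insert 690: h=6, bucket 6 nonempty -> append to chain.
Insert 665: h=8, bucket 8 nonempty -> append to chain.
Insert 550: h=1, bucket 1 nonempty -> append to chain.
Insert 126: h=0, bucket 0 nonempty -> append to chain.
Insert 407: h=2, bucket 2 nonempty -> append to chain.
Final buckets:
0: 414 -> 126
1: 667 -> 550
2: 11 -> 407
3: _
4: 688
5: 617
6: 393 -> 690
7: _
8: 935 -> 665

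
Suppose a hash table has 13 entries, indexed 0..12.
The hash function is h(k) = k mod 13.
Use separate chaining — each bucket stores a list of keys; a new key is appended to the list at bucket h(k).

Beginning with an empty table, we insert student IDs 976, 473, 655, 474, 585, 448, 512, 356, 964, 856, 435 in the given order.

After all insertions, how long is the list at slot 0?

1

Insert 976: h=1, bucket 1 empty -> new chain.
Insert 473: h=5, bucket 5 empty -> new chain.
Insert 655: h=5, bucket 5 nonempty -> append to chain.
Insert 474: h=6, bucket 6 empty -> new chain.
Insert 585: h=0, bucket 0 empty -> new chain.
Insert 448: h=6, bucket 6 nonempty -> append to chain.
Insert 512: h=5, bucket 5 nonempty -> append to chain.
Insert 356: h=5, bucket 5 nonempty -> append to chain.
Insert 964: h=2, bucket 2 empty -> new chain.
Insert 856: h=11, bucket 11 empty -> new chain.
Insert 435: h=6, bucket 6 nonempty -> append to chain.
Final buckets:
0: 585
1: 976
2: 964
3: -
4: -
5: 473 -> 655 -> 512 -> 356
6: 474 -> 448 -> 435
7: -
8: -
9: -
10: -
11: 856
12: -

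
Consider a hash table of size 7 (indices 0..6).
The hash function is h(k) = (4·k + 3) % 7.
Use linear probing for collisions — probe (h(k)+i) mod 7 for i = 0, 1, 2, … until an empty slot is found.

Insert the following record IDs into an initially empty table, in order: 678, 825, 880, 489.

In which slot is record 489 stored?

1

678 hashes to 6; slot 6 is free => place at 6.
825 hashes to 6; 6 taken => place at 0.
880 hashes to 2; slot 2 is free => place at 2.
489 hashes to 6; 6,0 taken => place at 1.
Table: [825, 489, 880, —, —, —, 678]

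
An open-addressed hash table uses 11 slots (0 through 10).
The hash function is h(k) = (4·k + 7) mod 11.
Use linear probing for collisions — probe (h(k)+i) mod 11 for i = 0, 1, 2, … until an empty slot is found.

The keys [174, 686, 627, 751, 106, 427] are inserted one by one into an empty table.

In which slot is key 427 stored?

Insert 174: h=10, slot 10 empty -> index 10.
Insert 686: h=1, slot 1 empty -> index 1.
Insert 627: h=7, slot 7 empty -> index 7.
Insert 751: h=8, slot 8 empty -> index 8.
Insert 106: h=2, slot 2 empty -> index 2.
Insert 427: h=10, slot 10 occupied -> index 0.
Table: [427, 686, 106, _, _, _, _, 627, 751, _, 174]

0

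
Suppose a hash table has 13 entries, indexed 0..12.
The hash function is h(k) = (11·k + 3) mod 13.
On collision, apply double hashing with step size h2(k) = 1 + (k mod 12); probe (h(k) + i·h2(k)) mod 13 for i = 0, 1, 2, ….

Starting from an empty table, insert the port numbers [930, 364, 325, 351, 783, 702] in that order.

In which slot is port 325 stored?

930 hashes to 2; slot 2 is free -> place at 2.
364 hashes to 3; slot 3 is free -> place at 3.
325 hashes to 3, h2=2; 3 taken -> place at 5.
351 hashes to 3, h2=4; 3 taken -> place at 7.
783 hashes to 10; slot 10 is free -> place at 10.
702 hashes to 3, h2=7; 3,10 taken -> place at 4.
Table: [-, -, 930, 364, 702, 325, -, 351, -, -, 783, -, -]

5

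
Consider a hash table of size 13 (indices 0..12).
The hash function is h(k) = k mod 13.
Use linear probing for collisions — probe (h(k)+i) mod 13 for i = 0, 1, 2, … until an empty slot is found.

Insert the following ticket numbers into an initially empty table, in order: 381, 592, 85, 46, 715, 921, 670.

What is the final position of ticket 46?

9

381: h=4 -> slot 4
592: h=7 -> slot 7
85: h=7, probe 7,8 -> slot 8
46: h=7, probe 7,8,9 -> slot 9
715: h=0 -> slot 0
921: h=11 -> slot 11
670: h=7, probe 7,8,9,10 -> slot 10
Table: [715, _, _, _, 381, _, _, 592, 85, 46, 670, 921, _]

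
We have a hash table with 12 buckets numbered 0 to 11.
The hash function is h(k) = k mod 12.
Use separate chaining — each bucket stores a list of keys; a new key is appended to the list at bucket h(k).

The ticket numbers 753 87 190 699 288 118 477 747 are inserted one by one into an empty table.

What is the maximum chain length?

753 -> bucket 9
87 -> bucket 3
190 -> bucket 10
699 -> bucket 3 (collision)
288 -> bucket 0
118 -> bucket 10 (collision)
477 -> bucket 9 (collision)
747 -> bucket 3 (collision)
Final buckets:
0: 288
1: -
2: -
3: 87 -> 699 -> 747
4: -
5: -
6: -
7: -
8: -
9: 753 -> 477
10: 190 -> 118
11: -

3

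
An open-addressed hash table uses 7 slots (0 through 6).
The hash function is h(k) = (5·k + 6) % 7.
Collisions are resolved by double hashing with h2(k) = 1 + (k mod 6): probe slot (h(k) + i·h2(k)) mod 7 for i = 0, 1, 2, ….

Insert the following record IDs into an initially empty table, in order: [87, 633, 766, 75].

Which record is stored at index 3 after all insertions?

Insert 87: h=0, slot 0 empty -> index 0.
Insert 633: h=0, h2=4, slot 0 occupied -> index 4.
Insert 766: h=0, h2=5, slot 0 occupied -> index 5.
Insert 75: h=3, slot 3 empty -> index 3.
Table: [87, —, —, 75, 633, 766, —]

75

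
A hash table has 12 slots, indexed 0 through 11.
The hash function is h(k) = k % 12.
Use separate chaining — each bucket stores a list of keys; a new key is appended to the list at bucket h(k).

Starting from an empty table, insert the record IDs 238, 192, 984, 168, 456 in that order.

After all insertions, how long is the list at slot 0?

4

Insert 238: h=10, bucket 10 empty → new chain.
Insert 192: h=0, bucket 0 empty → new chain.
Insert 984: h=0, bucket 0 nonempty → append to chain.
Insert 168: h=0, bucket 0 nonempty → append to chain.
Insert 456: h=0, bucket 0 nonempty → append to chain.
Final buckets:
0: 192 -> 984 -> 168 -> 456
1: -
2: -
3: -
4: -
5: -
6: -
7: -
8: -
9: -
10: 238
11: -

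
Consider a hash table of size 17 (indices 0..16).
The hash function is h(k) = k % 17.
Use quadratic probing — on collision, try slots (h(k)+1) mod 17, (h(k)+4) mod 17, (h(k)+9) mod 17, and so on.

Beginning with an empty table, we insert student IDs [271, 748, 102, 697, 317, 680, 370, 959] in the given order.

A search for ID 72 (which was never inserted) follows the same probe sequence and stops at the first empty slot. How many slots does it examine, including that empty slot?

271: h=16 => slot 16
748: h=0 => slot 0
102: h=0, probe 0,1 => slot 1
697: h=0, probe 0,1,4 => slot 4
317: h=11 => slot 11
680: h=0, probe 0,1,4,9 => slot 9
370: h=13 => slot 13
959: h=7 => slot 7
Table: [748, 102, -, -, 697, -, -, 959, -, 680, -, 317, -, 370, -, -, 271]
Lookup 72: h=4, probe 4,5 → slot 5 empty, not found.

2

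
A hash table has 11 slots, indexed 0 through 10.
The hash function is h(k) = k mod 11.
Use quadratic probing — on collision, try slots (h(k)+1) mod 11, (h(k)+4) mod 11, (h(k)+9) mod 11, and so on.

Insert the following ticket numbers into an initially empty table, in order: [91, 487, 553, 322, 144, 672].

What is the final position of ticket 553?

7

91: h=3 => slot 3
487: h=3, probe 3,4 => slot 4
553: h=3, probe 3,4,7 => slot 7
322: h=3, probe 3,4,7,1 => slot 1
144: h=1, probe 1,2 => slot 2
672: h=1, probe 1,2,5 => slot 5
Table: [., 322, 144, 91, 487, 672, ., 553, ., ., .]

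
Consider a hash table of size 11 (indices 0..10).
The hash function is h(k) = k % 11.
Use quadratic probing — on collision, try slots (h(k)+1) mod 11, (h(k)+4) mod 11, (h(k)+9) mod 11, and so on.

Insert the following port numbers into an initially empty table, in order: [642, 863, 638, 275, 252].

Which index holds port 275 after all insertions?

1

642: h=4 → slot 4
863: h=5 → slot 5
638: h=0 → slot 0
275: h=0, probe 0,1 → slot 1
252: h=10 → slot 10
Table: [638, 275, _, _, 642, 863, _, _, _, _, 252]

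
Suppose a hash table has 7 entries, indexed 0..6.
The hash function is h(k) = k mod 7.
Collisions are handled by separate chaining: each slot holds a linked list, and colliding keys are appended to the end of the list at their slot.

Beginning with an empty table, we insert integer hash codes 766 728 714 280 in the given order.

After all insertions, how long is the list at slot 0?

Insert 766: h=3, bucket 3 empty -> new chain.
Insert 728: h=0, bucket 0 empty -> new chain.
Insert 714: h=0, bucket 0 nonempty -> append to chain.
Insert 280: h=0, bucket 0 nonempty -> append to chain.
Final buckets:
0: 728 -> 714 -> 280
1: —
2: —
3: 766
4: —
5: —
6: —

3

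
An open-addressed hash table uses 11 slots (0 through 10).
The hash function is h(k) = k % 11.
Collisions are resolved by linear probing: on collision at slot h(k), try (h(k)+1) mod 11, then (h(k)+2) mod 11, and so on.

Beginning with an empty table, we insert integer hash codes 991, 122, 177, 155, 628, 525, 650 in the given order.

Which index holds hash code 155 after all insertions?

4

991 hashes to 1; slot 1 is free => place at 1.
122 hashes to 1; 1 taken => place at 2.
177 hashes to 1; 1,2 taken => place at 3.
155 hashes to 1; 1,2,3 taken => place at 4.
628 hashes to 1; 1,2,3,4 taken => place at 5.
525 hashes to 8; slot 8 is free => place at 8.
650 hashes to 1; 1,2,3,4,5 taken => place at 6.
Table: [-, 991, 122, 177, 155, 628, 650, -, 525, -, -]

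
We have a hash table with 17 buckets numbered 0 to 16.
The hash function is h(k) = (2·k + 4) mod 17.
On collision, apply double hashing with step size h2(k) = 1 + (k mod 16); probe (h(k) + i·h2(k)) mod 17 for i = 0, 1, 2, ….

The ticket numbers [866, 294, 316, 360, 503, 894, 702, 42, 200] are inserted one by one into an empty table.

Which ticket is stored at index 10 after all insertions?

866 hashes to 2; slot 2 is free => place at 2.
294 hashes to 14; slot 14 is free => place at 14.
316 hashes to 7; slot 7 is free => place at 7.
360 hashes to 10; slot 10 is free => place at 10.
503 hashes to 7, h2=8; 7 taken => place at 15.
894 hashes to 7, h2=15; 7 taken => place at 5.
702 hashes to 14, h2=15; 14 taken => place at 12.
42 hashes to 3; slot 3 is free => place at 3.
200 hashes to 13; slot 13 is free => place at 13.
Table: [∅, ∅, 866, 42, ∅, 894, ∅, 316, ∅, ∅, 360, ∅, 702, 200, 294, 503, ∅]

360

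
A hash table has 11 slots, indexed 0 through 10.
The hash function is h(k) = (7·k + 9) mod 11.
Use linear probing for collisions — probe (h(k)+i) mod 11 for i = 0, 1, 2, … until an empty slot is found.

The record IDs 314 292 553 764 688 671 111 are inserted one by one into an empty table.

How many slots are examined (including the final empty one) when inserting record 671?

Insert 314: h=7, slot 7 empty => index 7.
Insert 292: h=7, slot 7 occupied => index 8.
Insert 553: h=8, slot 8 occupied => index 9.
Insert 764: h=0, slot 0 empty => index 0.
Insert 688: h=7, slots 7,8,9 occupied => index 10.
Insert 671: h=9, slots 9,10,0 occupied => index 1.
Insert 111: h=5, slot 5 empty => index 5.
Table: [764, 671, -, -, -, 111, -, 314, 292, 553, 688]

4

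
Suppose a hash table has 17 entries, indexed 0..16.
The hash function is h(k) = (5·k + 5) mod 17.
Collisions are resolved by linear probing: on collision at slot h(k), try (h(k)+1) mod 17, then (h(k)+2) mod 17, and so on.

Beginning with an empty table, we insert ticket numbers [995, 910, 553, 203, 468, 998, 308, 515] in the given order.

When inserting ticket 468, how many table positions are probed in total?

995: h=16 => slot 16
910: h=16, probe 16,0 => slot 0
553: h=16, probe 16,0,1 => slot 1
203: h=0, probe 0,1,2 => slot 2
468: h=16, probe 16,0,1,2,3 => slot 3
998: h=14 => slot 14
308: h=15 => slot 15
515: h=13 => slot 13
Table: [910, 553, 203, 468, ., ., ., ., ., ., ., ., ., 515, 998, 308, 995]

5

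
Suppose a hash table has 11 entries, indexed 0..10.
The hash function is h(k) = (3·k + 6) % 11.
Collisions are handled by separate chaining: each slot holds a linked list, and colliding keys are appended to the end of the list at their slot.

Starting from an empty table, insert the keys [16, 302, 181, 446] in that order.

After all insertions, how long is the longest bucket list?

16 → bucket 10
302 → bucket 10 (collision)
181 → bucket 10 (collision)
446 → bucket 2
Final buckets:
0: .
1: .
2: 446
3: .
4: .
5: .
6: .
7: .
8: .
9: .
10: 16 -> 302 -> 181

3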